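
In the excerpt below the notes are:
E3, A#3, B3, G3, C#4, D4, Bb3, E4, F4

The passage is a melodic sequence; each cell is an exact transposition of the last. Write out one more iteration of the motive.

Db4 G4 Ab4

Unit = 3 notes; the statements start on E3, G3, Bb3, moving up a 3rd each time.
Statement 4 starts on Db4 and keeps the same exact contour: Db4 G4 Ab4.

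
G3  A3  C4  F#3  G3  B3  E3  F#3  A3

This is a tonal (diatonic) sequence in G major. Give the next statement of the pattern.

D3 E3 G3

Taking 3-note groups, the heads are G3, F#3, E3: the pattern moves down a 2nd.
So cell 4 is D3 E3 G3.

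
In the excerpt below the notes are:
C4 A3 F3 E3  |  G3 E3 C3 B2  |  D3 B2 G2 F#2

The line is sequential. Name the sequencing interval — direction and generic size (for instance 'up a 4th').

Unit = 4 notes; the statements start on C4, G3, D3, moving down a 4th each time.
C4 to G3 is down a 4th.

down a 4th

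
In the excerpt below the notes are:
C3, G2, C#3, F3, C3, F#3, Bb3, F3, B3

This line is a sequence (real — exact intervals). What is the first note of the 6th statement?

Db5

The 3-note cells begin on C3, F3, Bb3 — each up a 4th from the last.
Continuing: Eb4 → Ab4 → Db5. Statement 6 starts on Db5.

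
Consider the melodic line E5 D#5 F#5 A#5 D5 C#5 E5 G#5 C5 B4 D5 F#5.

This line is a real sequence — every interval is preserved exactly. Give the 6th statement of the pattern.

The 4-note cells begin on E5, D5, C5 — each down a 2nd from the last.
Carrying on: Bb4 → Ab4 → Gb4.
From Gb4 the exact shape gives Gb4 F4 Ab4 C5.

Gb4 F4 Ab4 C5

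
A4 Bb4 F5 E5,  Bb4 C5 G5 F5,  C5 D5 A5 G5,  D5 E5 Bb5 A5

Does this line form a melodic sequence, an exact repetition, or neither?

sequence

Each 4-note cell is the previous one transposed up a 2nd.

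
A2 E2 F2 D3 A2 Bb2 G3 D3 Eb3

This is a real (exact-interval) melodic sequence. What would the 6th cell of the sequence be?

Unit = 3 notes; the statements start on A2, D3, G3, moving up a 4th each time.
Carrying on: C4 → F4 → Bb4.
From Bb4 the exact shape gives Bb4 F4 Gb4.

Bb4 F4 Gb4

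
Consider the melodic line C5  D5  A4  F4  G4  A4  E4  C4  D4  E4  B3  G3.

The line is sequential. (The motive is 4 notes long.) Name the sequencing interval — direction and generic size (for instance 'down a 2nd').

down a 4th

Unit = 4 notes; the statements start on C5, G4, D4, moving down a 4th each time.
C5 to G4 is down a 4th.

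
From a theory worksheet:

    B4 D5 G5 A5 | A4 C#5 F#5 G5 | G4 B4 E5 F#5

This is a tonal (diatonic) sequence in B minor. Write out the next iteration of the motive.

Unit = 4 notes; the statements start on B4, A4, G4, moving down a 2nd each time.
Statement 4 starts on F#4 and keeps the same diatonic contour: F#4 A4 D5 E5.

F#4 A4 D5 E5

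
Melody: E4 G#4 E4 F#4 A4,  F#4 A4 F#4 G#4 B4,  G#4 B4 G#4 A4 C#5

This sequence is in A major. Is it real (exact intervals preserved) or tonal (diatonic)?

tonal

Every note is diatonic to A major.
Cell 1 has +4 semitones from note 1 to 2, but cell 2 has +3 — the interval quality changes while the contour stays the same, which is the hallmark of a tonal sequence.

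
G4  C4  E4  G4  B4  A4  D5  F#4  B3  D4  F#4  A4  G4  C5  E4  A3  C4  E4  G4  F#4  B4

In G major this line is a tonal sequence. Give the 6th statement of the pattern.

B3 E3 G3 B3 D4 C4 F#4

Taking 7-note groups, the heads are G4, F#4, E4: the pattern moves down a 2nd.
Extending down a 2nd: D4 → C4 → B3.
From B3 the diatonic shape gives B3 E3 G3 B3 D4 C4 F#4.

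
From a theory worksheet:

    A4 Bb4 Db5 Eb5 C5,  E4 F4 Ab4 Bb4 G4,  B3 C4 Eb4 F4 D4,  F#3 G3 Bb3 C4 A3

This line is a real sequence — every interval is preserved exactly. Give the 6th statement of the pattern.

G#2 A2 C3 D3 B2

With a 5-note motive the entries are A4, E4, B3, F#3, each down a 4th from the previous.
Extending down a 4th: C#3 → G#2.
So cell 6 is G#2 A2 C3 D3 B2.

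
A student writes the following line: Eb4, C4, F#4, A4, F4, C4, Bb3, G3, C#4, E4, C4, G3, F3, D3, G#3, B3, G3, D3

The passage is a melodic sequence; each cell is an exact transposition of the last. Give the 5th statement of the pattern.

G2 E2 A#2 C#3 A2 E2

Taking 6-note groups, the heads are Eb4, Bb3, F3: the pattern moves down a 4th.
Extending down a 4th: C3 → G2.
So cell 5 is G2 E2 A#2 C#3 A2 E2.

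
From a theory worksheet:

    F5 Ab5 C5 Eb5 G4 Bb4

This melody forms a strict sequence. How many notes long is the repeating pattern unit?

2

There are 6 notes; a 2-note unit gives 3 cells:
F5 Ab5 | C5 Eb5 | G4 Bb4
That's a consistent down a 4th shift per cell, and no other grouping gives one.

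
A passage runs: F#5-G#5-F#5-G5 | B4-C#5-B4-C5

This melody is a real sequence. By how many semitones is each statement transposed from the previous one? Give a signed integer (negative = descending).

-7

With a 4-note motive the entries are F#5, B4, each down a 5th from the previous.
Counting half-steps from F#5 to B4: -7.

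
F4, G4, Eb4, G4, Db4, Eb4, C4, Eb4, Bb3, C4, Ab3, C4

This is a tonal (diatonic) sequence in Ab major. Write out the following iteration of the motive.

G3 Ab3 F3 Ab3

With a 4-note motive the entries are F4, Db4, Bb3, each down a 3rd from the previous.
Statement 4 starts on G3 and keeps the same diatonic contour: G3 Ab3 F3 Ab3.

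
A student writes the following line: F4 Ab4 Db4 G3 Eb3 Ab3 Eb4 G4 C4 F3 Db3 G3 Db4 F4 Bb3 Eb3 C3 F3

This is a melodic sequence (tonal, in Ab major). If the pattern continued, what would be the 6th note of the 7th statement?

With 6-note cells, note 6 of each statement runs Ab3, G3, F3.
Extending down a 2nd: Eb3 → Db3 → C3 → Bb2.

Bb2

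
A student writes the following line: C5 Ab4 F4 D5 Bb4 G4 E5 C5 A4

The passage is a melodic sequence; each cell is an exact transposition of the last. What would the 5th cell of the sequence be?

Unit = 3 notes; the statements start on C5, D5, E5, moving up a 2nd each time.
Carrying on: F#5 → G#5.
So cell 5 is G#5 E5 C#5.

G#5 E5 C#5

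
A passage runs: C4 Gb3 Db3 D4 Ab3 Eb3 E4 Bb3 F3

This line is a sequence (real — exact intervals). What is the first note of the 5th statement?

G#4

The 3-note cells begin on C4, D4, E4 — each up a 2nd from the last.
Continuing: F#4 → G#4. Statement 5 starts on G#4.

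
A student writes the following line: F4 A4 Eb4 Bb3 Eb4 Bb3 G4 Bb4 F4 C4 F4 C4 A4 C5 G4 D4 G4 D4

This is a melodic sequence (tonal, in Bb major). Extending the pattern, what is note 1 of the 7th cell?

Eb5

With 6-note cells, note 1 of each statement runs F4, G4, A4.
Extending up a 2nd: Bb4 → C5 → D5 → Eb5.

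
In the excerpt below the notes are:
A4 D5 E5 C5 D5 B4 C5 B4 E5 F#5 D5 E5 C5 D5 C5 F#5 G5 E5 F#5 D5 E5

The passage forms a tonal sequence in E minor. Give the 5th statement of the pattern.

Taking 7-note groups, the heads are A4, B4, C5: the pattern moves up a 2nd.
Extending up a 2nd: D5 → E5.
So cell 5 is E5 A5 B5 G5 A5 F#5 G5.

E5 A5 B5 G5 A5 F#5 G5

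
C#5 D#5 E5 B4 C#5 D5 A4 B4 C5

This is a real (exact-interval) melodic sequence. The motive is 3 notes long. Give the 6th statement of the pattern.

Eb4 F4 Gb4

The 3-note cells begin on C#5, B4, A4 — each down a 2nd from the last.
Carrying on: G4 → F4 → Eb4.
Statement 6 starts on Eb4 and keeps the same exact contour: Eb4 F4 Gb4.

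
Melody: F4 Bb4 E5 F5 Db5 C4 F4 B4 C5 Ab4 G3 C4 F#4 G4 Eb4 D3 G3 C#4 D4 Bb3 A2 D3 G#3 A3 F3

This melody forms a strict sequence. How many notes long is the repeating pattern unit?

There are 25 notes; a 5-note unit gives 5 cells:
F4 Bb4 E5 F5 Db5 | C4 F4 B4 C5 Ab4 | G3 C4 F#4 G4 Eb4 | D3 G3 C#4 D4 Bb3 | A2 D3 G#3 A3 F3
That's a consistent down a 4th shift per cell, and no other grouping gives one.

5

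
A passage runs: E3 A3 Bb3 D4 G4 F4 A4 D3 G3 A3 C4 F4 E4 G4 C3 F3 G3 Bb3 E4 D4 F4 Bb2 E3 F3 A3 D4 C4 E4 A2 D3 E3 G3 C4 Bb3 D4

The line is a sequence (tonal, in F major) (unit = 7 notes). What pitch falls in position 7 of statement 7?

Bb3

The unit is 7 notes. Position-7 pitches of the 5 shown cells: A4, G4, F4, E4, D4.
Carrying that down a 2nd forward: C4 → Bb3.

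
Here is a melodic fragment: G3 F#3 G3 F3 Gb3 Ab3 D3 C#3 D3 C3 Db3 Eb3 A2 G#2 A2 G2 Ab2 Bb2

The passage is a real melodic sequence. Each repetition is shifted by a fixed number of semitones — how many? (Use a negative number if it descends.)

The 6-note cells begin on G3, D3, A2 — each down a 4th from the last.
G3→D3 is 50 − 55 = -5 semitones.

-5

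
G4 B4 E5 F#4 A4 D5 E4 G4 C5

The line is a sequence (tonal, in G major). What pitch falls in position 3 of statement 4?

B4

The unit is 3 notes. Position-3 pitches of the 3 shown cells: E5, D5, C5.
Each moves down a 2nd; the next is B4.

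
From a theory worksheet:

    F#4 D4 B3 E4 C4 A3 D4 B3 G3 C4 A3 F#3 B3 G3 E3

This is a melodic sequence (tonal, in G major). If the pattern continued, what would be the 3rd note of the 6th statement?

Grouping in 3s, the 3rd note of each cell is B3, A3, G3, F#3, E3.
Each moves down a 2nd; the next is D3.

D3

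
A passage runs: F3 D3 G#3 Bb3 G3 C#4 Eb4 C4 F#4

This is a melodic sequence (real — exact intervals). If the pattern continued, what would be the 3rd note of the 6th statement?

A5

Grouping in 3s, the 3rd note of each cell is G#3, C#4, F#4.
Each moves up a 4th. Continuing: B4 → E5 → A5.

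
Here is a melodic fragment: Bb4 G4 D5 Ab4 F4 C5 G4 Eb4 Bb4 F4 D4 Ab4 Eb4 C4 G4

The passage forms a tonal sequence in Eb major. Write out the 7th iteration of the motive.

The 3-note cells begin on Bb4, Ab4, G4, F4, Eb4 — each down a 2nd from the last.
Continuing the starts: D4 → C4.
Statement 7 starts on C4 and keeps the same diatonic contour: C4 Ab3 Eb4.

C4 Ab3 Eb4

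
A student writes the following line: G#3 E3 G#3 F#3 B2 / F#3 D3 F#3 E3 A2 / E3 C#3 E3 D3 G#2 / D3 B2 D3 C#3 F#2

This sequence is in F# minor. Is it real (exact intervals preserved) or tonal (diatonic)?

Every note is diatonic to F# minor.
Cell 1 has -4 semitones from note 1 to 2, but cell 3 has -3 — the interval quality changes while the contour stays the same, which is the hallmark of a tonal sequence.

tonal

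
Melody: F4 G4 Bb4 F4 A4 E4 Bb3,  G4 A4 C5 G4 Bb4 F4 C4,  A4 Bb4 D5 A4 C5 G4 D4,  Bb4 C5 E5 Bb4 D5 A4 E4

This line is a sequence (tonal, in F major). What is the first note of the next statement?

With a 7-note motive the entries are F4, G4, A4, Bb4, each up a 2nd from the previous.
One more step up a 2nd gives C5.

C5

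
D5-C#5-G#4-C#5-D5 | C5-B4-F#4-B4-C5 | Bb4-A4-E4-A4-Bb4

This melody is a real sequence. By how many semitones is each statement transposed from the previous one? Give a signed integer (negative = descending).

-2

Unit = 5 notes; the statements start on D5, C5, Bb4, moving down a 2nd each time.
D5 to C5 spans -2 semitones.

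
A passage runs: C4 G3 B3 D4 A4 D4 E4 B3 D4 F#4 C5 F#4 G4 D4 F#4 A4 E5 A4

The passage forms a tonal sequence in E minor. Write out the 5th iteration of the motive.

The 6-note cells begin on C4, E4, G4 — each up a 3rd from the last.
Carrying on: B4 → D5.
Statement 5 starts on D5 and keeps the same diatonic contour: D5 A4 C5 E5 B5 E5.

D5 A4 C5 E5 B5 E5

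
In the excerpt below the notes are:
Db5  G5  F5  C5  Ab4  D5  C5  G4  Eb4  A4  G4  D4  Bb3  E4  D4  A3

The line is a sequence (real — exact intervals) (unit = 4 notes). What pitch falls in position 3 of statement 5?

Grouping in 4s, the 3rd note of each cell is F5, C5, G4, D4.
From D4, down a 4th gives A3.

A3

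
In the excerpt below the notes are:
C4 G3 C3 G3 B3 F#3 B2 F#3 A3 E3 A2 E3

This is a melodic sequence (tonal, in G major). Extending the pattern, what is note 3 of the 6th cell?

E2

With 4-note cells, note 3 of each statement runs C3, B2, A2.
Each moves down a 2nd. Continuing: G2 → F#2 → E2.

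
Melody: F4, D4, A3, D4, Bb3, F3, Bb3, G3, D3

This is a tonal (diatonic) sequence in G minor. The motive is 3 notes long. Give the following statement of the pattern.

With a 3-note motive the entries are F4, D4, Bb3, each down a 3rd from the previous.
Statement 4 starts on G3 and keeps the same diatonic contour: G3 Eb3 Bb2.

G3 Eb3 Bb2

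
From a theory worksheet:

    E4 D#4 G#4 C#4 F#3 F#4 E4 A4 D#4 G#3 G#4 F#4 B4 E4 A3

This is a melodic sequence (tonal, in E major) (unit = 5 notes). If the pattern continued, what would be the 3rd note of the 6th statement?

The unit is 5 notes. Position-3 pitches of the 3 shown cells: G#4, A4, B4.
Carrying that up a 2nd forward: C#5 → D#5 → E5.

E5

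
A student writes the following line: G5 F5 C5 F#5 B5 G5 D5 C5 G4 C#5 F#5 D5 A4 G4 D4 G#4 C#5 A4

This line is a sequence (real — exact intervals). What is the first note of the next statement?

With a 6-note motive the entries are G5, D5, A4, each down a 4th from the previous.
The next head, down a 4th from A4, is E4.

E4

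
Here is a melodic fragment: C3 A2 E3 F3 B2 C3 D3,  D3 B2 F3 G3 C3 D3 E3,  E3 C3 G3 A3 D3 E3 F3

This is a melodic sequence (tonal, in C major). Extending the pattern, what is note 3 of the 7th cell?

Grouping in 7s, the 3rd note of each cell is E3, F3, G3.
Carrying that up a 2nd forward: A3 → B3 → C4 → D4.

D4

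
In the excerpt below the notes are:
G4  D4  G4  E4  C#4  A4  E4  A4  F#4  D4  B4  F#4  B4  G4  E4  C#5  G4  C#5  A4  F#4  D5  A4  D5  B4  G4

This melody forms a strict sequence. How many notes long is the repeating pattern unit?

5

Try groups of 5 (5 cells in 25 notes):
G4 D4 G4 E4 C#4 | A4 E4 A4 F#4 D4 | B4 F#4 B4 G4 E4 | C#5 G4 C#5 A4 F#4 | D5 A4 D5 B4 G4
Every group is a transposition up a 2nd of the one before; no shorter unit works.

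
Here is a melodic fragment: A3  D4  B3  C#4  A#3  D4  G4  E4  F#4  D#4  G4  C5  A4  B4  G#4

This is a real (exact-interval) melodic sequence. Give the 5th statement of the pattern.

Taking 5-note groups, the heads are A3, D4, G4: the pattern moves up a 4th.
Carrying on: C5 → F5.
From F5 the exact shape gives F5 Bb5 G5 A5 F#5.

F5 Bb5 G5 A5 F#5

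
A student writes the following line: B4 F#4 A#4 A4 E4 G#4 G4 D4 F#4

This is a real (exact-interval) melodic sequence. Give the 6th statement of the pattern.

With a 3-note motive the entries are B4, A4, G4, each down a 2nd from the previous.
Carrying on: F4 → Eb4 → Db4.
So cell 6 is Db4 Ab3 C4.

Db4 Ab3 C4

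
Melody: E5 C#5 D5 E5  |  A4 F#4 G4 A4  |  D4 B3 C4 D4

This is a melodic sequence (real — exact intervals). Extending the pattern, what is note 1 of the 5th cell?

The unit is 4 notes. Position-1 pitches of the 3 shown cells: E5, A4, D4.
Extending down a 5th: G3 → C3.

C3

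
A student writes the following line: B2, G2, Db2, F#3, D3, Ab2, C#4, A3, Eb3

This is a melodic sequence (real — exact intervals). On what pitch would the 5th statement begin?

The 3-note cells begin on B2, F#3, C#4 — each up a 5th from the last.
Extending the heads up a 5th: G#4 → D#5.

D#5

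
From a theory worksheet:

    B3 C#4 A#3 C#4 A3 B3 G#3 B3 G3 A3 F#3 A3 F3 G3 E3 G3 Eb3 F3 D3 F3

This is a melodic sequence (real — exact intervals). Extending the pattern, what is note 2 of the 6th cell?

Eb3

With 4-note cells, note 2 of each statement runs C#4, B3, A3, G3, F3.
From F3, down a 2nd gives Eb3.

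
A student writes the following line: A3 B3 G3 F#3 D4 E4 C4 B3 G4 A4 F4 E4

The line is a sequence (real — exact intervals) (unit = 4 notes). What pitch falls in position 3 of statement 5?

Grouping in 4s, the 3rd note of each cell is G3, C4, F4.
Carrying that up a 4th forward: Bb4 → Eb5.

Eb5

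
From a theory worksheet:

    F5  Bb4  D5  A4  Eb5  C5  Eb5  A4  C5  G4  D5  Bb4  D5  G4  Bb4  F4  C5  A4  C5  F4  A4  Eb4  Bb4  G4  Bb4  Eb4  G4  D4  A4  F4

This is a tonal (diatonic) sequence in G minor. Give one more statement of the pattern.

The 6-note cells begin on F5, Eb5, D5, C5, Bb4 — each down a 2nd from the last.
From A4 the diatonic shape gives A4 D4 F4 C4 G4 Eb4.

A4 D4 F4 C4 G4 Eb4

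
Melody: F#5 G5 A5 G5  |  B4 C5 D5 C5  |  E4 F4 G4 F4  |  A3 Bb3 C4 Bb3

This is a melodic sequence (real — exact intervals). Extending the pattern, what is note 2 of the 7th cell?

Db2

Grouping in 4s, the 2nd note of each cell is G5, C5, F4, Bb3.
Carrying that down a 5th forward: Eb3 → Ab2 → Db2.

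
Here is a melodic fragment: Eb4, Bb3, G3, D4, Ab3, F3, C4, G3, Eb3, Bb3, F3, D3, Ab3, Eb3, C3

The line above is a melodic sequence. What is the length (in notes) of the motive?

15 notes total. Splitting into 5 groups of 3:
Eb4 Bb3 G3 | D4 Ab3 F3 | C4 G3 Eb3 | Bb3 F3 D3 | Ab3 Eb3 C3
Every group is a transposition down a 2nd of the one before; no shorter unit works.

3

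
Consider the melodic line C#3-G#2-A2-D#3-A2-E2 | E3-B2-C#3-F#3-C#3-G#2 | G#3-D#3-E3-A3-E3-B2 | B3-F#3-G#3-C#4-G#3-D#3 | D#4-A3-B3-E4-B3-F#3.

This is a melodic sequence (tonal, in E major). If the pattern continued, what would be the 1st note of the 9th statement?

With 6-note cells, note 1 of each statement runs C#3, E3, G#3, B3, D#4.
Extending up a 3rd: F#4 → A4 → C#5 → E5.

E5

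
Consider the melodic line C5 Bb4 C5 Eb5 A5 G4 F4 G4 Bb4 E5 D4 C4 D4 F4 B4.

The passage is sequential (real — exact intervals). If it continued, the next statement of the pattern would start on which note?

Taking 5-note groups, the heads are C5, G4, D4: the pattern moves down a 4th.
One more step down a 4th gives A3.

A3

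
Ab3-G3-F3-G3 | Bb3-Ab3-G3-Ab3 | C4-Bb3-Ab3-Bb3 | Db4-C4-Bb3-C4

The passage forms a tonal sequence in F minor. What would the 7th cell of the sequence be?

G4 F4 Eb4 F4

Taking 4-note groups, the heads are Ab3, Bb3, C4, Db4: the pattern moves up a 2nd.
Extending up a 2nd: Eb4 → F4 → G4.
Statement 7 starts on G4 and keeps the same diatonic contour: G4 F4 Eb4 F4.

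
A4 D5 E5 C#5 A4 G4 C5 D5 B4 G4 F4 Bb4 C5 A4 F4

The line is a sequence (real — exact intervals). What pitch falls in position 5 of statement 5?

Db4

Grouping in 5s, the 5th note of each cell is A4, G4, F4.
Each moves down a 2nd. Continuing: Eb4 → Db4.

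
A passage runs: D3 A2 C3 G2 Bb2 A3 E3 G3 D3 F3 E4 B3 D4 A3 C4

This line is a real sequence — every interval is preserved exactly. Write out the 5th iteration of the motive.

F#5 C#5 E5 B4 D5

Taking 5-note groups, the heads are D3, A3, E4: the pattern moves up a 5th.
Continuing the starts: B4 → F#5.
Statement 5 starts on F#5 and keeps the same exact contour: F#5 C#5 E5 B4 D5.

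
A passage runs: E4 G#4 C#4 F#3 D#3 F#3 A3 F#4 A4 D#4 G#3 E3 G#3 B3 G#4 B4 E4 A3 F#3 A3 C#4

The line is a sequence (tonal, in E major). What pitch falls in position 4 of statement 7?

The unit is 7 notes. Position-4 pitches of the 3 shown cells: F#3, G#3, A3.
Each moves up a 2nd. Continuing: B3 → C#4 → D#4 → E4.

E4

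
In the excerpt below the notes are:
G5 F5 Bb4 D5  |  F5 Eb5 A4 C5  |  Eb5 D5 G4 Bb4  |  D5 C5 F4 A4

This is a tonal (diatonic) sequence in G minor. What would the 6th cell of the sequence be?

Taking 4-note groups, the heads are G5, F5, Eb5, D5: the pattern moves down a 2nd.
Carrying on: C5 → Bb4.
From Bb4 the diatonic shape gives Bb4 A4 D4 F4.

Bb4 A4 D4 F4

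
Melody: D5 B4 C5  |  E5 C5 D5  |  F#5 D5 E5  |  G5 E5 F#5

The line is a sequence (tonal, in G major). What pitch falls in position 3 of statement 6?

The unit is 3 notes. Position-3 pitches of the 4 shown cells: C5, D5, E5, F#5.
Each moves up a 2nd. Continuing: G5 → A5.

A5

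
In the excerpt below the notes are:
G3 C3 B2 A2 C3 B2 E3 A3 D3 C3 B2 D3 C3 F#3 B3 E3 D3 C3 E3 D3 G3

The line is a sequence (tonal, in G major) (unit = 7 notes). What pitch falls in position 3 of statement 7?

With 7-note cells, note 3 of each statement runs B2, C3, D3.
Each moves up a 2nd. Continuing: E3 → F#3 → G3 → A3.

A3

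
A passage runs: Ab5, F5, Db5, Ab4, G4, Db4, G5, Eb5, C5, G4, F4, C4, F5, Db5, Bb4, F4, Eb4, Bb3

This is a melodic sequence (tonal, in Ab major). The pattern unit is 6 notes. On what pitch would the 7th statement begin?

Bb4

Taking 6-note groups, the heads are Ab5, G5, F5: the pattern moves down a 2nd.
Extending the heads down a 2nd: Eb5 → Db5 → C5 → Bb4.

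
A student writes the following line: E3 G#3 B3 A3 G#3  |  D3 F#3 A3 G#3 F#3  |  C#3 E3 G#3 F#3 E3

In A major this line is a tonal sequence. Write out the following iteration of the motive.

Unit = 5 notes; the statements start on E3, D3, C#3, moving down a 2nd each time.
So cell 4 is B2 D3 F#3 E3 D3.

B2 D3 F#3 E3 D3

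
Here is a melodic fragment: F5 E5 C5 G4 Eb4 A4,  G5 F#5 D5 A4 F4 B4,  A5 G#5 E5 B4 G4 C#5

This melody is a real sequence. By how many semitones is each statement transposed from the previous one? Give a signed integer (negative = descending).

Taking 6-note groups, the heads are F5, G5, A5: the pattern moves up a 2nd.
F5 to G5 spans +2 semitones.

2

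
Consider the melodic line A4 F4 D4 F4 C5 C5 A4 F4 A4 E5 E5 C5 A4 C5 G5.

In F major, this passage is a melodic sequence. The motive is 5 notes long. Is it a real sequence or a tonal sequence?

tonal

Every note is diatonic to F major.
Cell 1 has -4 semitones from note 1 to 2, but cell 2 has -3 — the interval quality changes while the contour stays the same, which is the hallmark of a tonal sequence.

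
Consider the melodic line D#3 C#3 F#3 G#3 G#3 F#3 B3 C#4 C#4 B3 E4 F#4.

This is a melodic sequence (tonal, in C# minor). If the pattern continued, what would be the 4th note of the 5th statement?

E5

Grouping in 4s, the 4th note of each cell is G#3, C#4, F#4.
Extending up a 4th: B4 → E5.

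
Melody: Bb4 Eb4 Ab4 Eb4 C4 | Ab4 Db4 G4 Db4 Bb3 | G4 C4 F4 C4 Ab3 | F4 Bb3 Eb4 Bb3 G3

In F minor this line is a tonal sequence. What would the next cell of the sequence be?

Eb4 Ab3 Db4 Ab3 F3

The 5-note cells begin on Bb4, Ab4, G4, F4 — each down a 2nd from the last.
Statement 5 starts on Eb4 and keeps the same diatonic contour: Eb4 Ab3 Db4 Ab3 F3.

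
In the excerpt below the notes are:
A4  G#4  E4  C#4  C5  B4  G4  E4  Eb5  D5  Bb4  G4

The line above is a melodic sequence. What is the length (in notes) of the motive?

There are 12 notes; a 4-note unit gives 3 cells:
A4 G#4 E4 C#4 | C5 B4 G4 E4 | Eb5 D5 Bb4 G4
Each cell is the previous one up a 3rd — so the unit is 4 notes.

4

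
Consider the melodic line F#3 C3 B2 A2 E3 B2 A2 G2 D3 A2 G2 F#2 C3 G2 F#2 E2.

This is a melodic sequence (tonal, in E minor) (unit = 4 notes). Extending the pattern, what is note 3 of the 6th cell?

Grouping in 4s, the 3rd note of each cell is B2, A2, G2, F#2.
Carrying that down a 2nd forward: E2 → D2.

D2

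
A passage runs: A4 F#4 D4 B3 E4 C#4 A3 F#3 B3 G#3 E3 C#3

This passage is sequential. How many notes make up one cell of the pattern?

4

There are 12 notes; a 4-note unit gives 3 cells:
A4 F#4 D4 B3 | E4 C#4 A3 F#3 | B3 G#3 E3 C#3
That's a consistent down a 4th shift per cell, and no other grouping gives one.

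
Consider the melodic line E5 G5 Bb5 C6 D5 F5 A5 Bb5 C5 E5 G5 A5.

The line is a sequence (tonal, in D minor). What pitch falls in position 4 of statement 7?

D5

Grouping in 4s, the 4th note of each cell is C6, Bb5, A5.
Carrying that down a 2nd forward: G5 → F5 → E5 → D5.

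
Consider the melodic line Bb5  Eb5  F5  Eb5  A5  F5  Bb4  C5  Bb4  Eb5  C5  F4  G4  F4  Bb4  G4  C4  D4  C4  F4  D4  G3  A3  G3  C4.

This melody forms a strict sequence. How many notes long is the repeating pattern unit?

There are 25 notes; a 5-note unit gives 5 cells:
Bb5 Eb5 F5 Eb5 A5 | F5 Bb4 C5 Bb4 Eb5 | C5 F4 G4 F4 Bb4 | G4 C4 D4 C4 F4 | D4 G3 A3 G3 C4
Every group is a transposition down a 4th of the one before; no shorter unit works.

5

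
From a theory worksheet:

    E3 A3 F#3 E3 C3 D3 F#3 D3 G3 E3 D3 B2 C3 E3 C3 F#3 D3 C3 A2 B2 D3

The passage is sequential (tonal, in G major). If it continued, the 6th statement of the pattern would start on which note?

G2

Taking 7-note groups, the heads are E3, D3, C3: the pattern moves down a 2nd.
Extending the heads down a 2nd: B2 → A2 → G2.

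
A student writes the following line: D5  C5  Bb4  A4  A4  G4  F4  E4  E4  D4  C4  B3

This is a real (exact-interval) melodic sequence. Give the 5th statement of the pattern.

With a 4-note motive the entries are D5, A4, E4, each down a 4th from the previous.
Carrying on: B3 → F#3.
Statement 5 starts on F#3 and keeps the same exact contour: F#3 E3 D3 C#3.

F#3 E3 D3 C#3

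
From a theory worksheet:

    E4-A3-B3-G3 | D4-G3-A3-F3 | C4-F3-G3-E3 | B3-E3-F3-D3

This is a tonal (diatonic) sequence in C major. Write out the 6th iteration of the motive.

G3 C3 D3 B2

Unit = 4 notes; the statements start on E4, D4, C4, B3, moving down a 2nd each time.
Extending down a 2nd: A3 → G3.
So cell 6 is G3 C3 D3 B2.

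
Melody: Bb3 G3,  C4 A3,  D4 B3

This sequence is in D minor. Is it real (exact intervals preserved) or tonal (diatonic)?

real

Each cell has the same semitone pattern (-3,) — intervals are preserved exactly.
And B3 lies outside D minor, so the sequence is real rather than tonal.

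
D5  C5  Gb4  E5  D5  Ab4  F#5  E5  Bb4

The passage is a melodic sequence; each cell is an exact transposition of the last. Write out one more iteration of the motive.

G#5 F#5 C5

Unit = 3 notes; the statements start on D5, E5, F#5, moving up a 2nd each time.
So cell 4 is G#5 F#5 C5.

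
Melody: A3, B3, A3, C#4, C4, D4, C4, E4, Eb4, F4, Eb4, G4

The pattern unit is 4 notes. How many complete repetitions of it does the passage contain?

3

12 notes in groups of 4 gives 12/4 = 3 statements.
Starts: A3, C4, Eb4 — each up a 3rd.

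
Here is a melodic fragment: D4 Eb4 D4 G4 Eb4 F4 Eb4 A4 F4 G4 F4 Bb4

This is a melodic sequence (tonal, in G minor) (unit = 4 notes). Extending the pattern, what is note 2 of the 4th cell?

The unit is 4 notes. Position-2 pitches of the 3 shown cells: Eb4, F4, G4.
From G4, up a 2nd gives A4.

A4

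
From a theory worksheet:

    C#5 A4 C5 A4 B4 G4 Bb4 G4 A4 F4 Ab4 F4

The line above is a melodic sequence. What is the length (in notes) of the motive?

There are 12 notes; a 4-note unit gives 3 cells:
C#5 A4 C5 A4 | B4 G4 Bb4 G4 | A4 F4 Ab4 F4
Each cell is the previous one down a 2nd — so the unit is 4 notes.

4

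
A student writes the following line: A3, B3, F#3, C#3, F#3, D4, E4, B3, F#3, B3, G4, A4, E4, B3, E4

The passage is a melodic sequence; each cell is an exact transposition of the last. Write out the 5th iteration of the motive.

F5 G5 D5 A4 D5

Unit = 5 notes; the statements start on A3, D4, G4, moving up a 4th each time.
Extending up a 4th: C5 → F5.
Statement 5 starts on F5 and keeps the same exact contour: F5 G5 D5 A4 D5.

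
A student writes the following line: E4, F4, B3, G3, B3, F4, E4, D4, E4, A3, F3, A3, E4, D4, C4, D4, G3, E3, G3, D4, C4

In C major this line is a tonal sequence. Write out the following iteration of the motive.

Taking 7-note groups, the heads are E4, D4, C4: the pattern moves down a 2nd.
From B3 the diatonic shape gives B3 C4 F3 D3 F3 C4 B3.

B3 C4 F3 D3 F3 C4 B3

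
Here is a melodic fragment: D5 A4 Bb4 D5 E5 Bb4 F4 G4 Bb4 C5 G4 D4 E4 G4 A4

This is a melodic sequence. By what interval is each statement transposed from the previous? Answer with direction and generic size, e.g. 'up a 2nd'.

With a 5-note motive the entries are D5, Bb4, G4, each down a 3rd from the previous.
From D5 to Bb4: down a 3rd.

down a 3rd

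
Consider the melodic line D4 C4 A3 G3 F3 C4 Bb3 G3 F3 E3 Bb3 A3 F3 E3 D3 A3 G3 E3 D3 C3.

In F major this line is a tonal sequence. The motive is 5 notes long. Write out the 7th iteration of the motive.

Unit = 5 notes; the statements start on D4, C4, Bb3, A3, moving down a 2nd each time.
Continuing the starts: G3 → F3 → E3.
Statement 7 starts on E3 and keeps the same diatonic contour: E3 D3 Bb2 A2 G2.

E3 D3 Bb2 A2 G2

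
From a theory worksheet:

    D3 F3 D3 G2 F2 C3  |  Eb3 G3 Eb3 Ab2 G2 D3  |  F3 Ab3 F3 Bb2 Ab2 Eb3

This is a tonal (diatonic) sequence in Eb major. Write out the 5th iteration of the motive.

Ab3 C4 Ab3 D3 C3 G3

The 6-note cells begin on D3, Eb3, F3 — each up a 2nd from the last.
Carrying on: G3 → Ab3.
Statement 5 starts on Ab3 and keeps the same diatonic contour: Ab3 C4 Ab3 D3 C3 G3.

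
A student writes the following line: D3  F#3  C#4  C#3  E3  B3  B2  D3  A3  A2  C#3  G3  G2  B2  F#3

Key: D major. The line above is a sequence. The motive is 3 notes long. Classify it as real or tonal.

tonal

Every note is diatonic to D major.
Cell 1 has +4 semitones from note 1 to 2, but cell 2 has +3 — the interval quality changes while the contour stays the same, which is the hallmark of a tonal sequence.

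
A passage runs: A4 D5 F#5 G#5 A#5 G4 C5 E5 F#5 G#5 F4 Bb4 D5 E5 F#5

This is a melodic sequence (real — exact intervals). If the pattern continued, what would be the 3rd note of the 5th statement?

Bb4

The unit is 5 notes. Position-3 pitches of the 3 shown cells: F#5, E5, D5.
Each moves down a 2nd. Continuing: C5 → Bb4.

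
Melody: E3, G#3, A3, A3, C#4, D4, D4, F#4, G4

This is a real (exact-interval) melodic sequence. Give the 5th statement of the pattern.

With a 3-note motive the entries are E3, A3, D4, each up a 4th from the previous.
Extending up a 4th: G4 → C5.
So cell 5 is C5 E5 F5.

C5 E5 F5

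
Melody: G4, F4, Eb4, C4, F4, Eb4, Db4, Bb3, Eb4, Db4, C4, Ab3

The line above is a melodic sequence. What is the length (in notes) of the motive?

4

There are 12 notes; a 4-note unit gives 3 cells:
G4 F4 Eb4 C4 | F4 Eb4 Db4 Bb3 | Eb4 Db4 C4 Ab3
Each cell is the previous one down a 2nd — so the unit is 4 notes.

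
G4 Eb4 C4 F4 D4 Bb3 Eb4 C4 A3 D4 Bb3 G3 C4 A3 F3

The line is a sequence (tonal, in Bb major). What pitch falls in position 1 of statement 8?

G3

The unit is 3 notes. Position-1 pitches of the 5 shown cells: G4, F4, Eb4, D4, C4.
Carrying that down a 2nd forward: Bb3 → A3 → G3.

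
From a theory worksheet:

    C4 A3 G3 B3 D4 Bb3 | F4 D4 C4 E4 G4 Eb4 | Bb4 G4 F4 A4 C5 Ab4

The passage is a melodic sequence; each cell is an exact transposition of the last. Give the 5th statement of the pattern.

Taking 6-note groups, the heads are C4, F4, Bb4: the pattern moves up a 4th.
Continuing the starts: Eb5 → Ab5.
From Ab5 the exact shape gives Ab5 F5 Eb5 G5 Bb5 Gb5.

Ab5 F5 Eb5 G5 Bb5 Gb5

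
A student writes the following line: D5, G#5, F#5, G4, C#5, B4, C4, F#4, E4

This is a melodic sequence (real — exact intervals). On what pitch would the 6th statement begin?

Eb2

Taking 3-note groups, the heads are D5, G4, C4: the pattern moves down a 5th.
Extending the heads down a 5th: F3 → Bb2 → Eb2.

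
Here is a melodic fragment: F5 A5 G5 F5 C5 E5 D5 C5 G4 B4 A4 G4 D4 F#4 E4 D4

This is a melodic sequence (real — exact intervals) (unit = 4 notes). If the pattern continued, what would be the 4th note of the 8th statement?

F#2

The unit is 4 notes. Position-4 pitches of the 4 shown cells: F5, C5, G4, D4.
Extending down a 4th: A3 → E3 → B2 → F#2.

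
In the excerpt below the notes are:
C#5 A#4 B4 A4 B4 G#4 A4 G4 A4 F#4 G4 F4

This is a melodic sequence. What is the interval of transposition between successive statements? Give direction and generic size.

Taking 4-note groups, the heads are C#5, B4, A4: the pattern moves down a 2nd.
C#5 to B4 is down a 2nd.

down a 2nd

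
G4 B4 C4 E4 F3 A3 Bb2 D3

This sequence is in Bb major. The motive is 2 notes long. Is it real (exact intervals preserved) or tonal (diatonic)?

Each cell has the same semitone pattern (4,) — intervals are preserved exactly.
And B4 lies outside Bb major, so the sequence is real rather than tonal.

real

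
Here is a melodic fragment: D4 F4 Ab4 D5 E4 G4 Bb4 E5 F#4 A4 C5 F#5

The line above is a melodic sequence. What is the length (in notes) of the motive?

4

Try groups of 4 (3 cells in 12 notes):
D4 F4 Ab4 D5 | E4 G4 Bb4 E5 | F#4 A4 C5 F#5
Every group is a transposition up a 2nd of the one before; no shorter unit works.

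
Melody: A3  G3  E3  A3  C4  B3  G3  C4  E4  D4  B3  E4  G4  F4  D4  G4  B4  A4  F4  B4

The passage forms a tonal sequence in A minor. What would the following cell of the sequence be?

Taking 4-note groups, the heads are A3, C4, E4, G4, B4: the pattern moves up a 3rd.
Statement 6 starts on D5 and keeps the same diatonic contour: D5 C5 A4 D5.

D5 C5 A4 D5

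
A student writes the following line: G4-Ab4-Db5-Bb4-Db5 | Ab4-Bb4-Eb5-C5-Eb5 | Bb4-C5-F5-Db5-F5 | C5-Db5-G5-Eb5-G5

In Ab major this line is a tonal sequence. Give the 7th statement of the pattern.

F5 G5 C6 Ab5 C6

Unit = 5 notes; the statements start on G4, Ab4, Bb4, C5, moving up a 2nd each time.
Extending up a 2nd: Db5 → Eb5 → F5.
From F5 the diatonic shape gives F5 G5 C6 Ab5 C6.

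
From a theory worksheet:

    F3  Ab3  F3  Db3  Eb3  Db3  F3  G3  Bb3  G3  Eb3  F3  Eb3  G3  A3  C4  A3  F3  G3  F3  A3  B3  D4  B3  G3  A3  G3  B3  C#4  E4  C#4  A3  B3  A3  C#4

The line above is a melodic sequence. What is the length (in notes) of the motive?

Try groups of 7 (5 cells in 35 notes):
F3 Ab3 F3 Db3 Eb3 Db3 F3 | G3 Bb3 G3 Eb3 F3 Eb3 G3 | A3 C4 A3 F3 G3 F3 A3 | B3 D4 B3 G3 A3 G3 B3 | C#4 E4 C#4 A3 B3 A3 C#4
Each cell is the previous one up a 2nd — so the unit is 7 notes.

7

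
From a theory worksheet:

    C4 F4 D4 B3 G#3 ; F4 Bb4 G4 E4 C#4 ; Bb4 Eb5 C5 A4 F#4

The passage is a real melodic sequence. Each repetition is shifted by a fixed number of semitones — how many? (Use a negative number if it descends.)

5

The 5-note cells begin on C4, F4, Bb4 — each up a 4th from the last.
Counting half-steps from C4 to F4: 5.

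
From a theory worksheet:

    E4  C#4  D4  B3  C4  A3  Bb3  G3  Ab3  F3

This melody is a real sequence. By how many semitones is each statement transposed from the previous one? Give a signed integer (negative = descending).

-2

Unit = 2 notes; the statements start on E4, D4, C4, Bb3, Ab3, moving down a 2nd each time.
Counting half-steps from E4 to D4: -2.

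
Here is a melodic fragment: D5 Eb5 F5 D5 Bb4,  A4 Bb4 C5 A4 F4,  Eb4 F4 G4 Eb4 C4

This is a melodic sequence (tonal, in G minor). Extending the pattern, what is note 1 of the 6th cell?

C3

Grouping in 5s, the 1st note of each cell is D5, A4, Eb4.
Each moves down a 4th. Continuing: Bb3 → F3 → C3.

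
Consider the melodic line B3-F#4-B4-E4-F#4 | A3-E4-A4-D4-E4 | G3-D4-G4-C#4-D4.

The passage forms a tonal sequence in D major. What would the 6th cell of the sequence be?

Unit = 5 notes; the statements start on B3, A3, G3, moving down a 2nd each time.
Extending down a 2nd: F#3 → E3 → D3.
Statement 6 starts on D3 and keeps the same diatonic contour: D3 A3 D4 G3 A3.

D3 A3 D4 G3 A3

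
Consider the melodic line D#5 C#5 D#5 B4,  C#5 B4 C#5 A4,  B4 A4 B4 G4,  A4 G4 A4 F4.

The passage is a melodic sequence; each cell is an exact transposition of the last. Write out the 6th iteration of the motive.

F4 Eb4 F4 Db4

With a 4-note motive the entries are D#5, C#5, B4, A4, each down a 2nd from the previous.
Continuing the starts: G4 → F4.
From F4 the exact shape gives F4 Eb4 F4 Db4.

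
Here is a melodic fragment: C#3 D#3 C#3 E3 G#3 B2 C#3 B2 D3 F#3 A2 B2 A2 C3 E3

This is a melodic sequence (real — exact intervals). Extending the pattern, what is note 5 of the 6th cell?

Bb2

With 5-note cells, note 5 of each statement runs G#3, F#3, E3.
Carrying that down a 2nd forward: D3 → C3 → Bb2.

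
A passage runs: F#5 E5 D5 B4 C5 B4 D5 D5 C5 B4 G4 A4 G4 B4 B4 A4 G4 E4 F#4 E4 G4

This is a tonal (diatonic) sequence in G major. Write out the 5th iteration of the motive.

The 7-note cells begin on F#5, D5, B4 — each down a 3rd from the last.
Carrying on: G4 → E4.
Statement 5 starts on E4 and keeps the same diatonic contour: E4 D4 C4 A3 B3 A3 C4.

E4 D4 C4 A3 B3 A3 C4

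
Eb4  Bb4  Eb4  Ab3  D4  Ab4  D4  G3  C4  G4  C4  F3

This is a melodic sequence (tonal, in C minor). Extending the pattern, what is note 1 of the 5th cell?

Ab3

Grouping in 4s, the 1st note of each cell is Eb4, D4, C4.
Each moves down a 2nd. Continuing: Bb3 → Ab3.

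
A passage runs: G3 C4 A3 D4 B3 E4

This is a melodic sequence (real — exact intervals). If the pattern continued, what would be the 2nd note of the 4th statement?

F#4

Grouping in 2s, the 2nd note of each cell is C4, D4, E4.
One more up a 2nd gives F#4.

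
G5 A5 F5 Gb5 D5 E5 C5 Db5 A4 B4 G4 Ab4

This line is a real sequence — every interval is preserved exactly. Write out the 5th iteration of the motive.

B3 C#4 A3 Bb3

Unit = 4 notes; the statements start on G5, D5, A4, moving down a 4th each time.
Carrying on: E4 → B3.
Statement 5 starts on B3 and keeps the same exact contour: B3 C#4 A3 Bb3.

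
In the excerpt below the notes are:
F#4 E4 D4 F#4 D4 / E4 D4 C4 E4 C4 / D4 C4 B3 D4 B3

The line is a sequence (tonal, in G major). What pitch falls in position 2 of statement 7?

Grouping in 5s, the 2nd note of each cell is E4, D4, C4.
Extending down a 2nd: B3 → A3 → G3 → F#3.

F#3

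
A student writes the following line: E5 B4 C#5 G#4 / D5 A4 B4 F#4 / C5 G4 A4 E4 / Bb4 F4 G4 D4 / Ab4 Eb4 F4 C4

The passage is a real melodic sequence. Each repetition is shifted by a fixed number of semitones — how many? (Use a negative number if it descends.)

-2

Unit = 4 notes; the statements start on E5, D5, C5, Bb4, Ab4, moving down a 2nd each time.
E5→D5 is 74 − 76 = -2 semitones.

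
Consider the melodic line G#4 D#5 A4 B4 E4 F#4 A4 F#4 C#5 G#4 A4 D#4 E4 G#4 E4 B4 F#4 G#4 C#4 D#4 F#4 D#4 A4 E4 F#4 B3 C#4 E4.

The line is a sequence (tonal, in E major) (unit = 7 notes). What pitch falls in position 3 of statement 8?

With 7-note cells, note 3 of each statement runs A4, G#4, F#4, E4.
Each moves down a 2nd. Continuing: D#4 → C#4 → B3 → A3.

A3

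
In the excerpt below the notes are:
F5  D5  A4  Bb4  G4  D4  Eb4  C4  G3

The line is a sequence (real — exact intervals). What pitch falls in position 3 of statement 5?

Grouping in 3s, the 3rd note of each cell is A4, D4, G3.
Each moves down a 5th. Continuing: C3 → F2.

F2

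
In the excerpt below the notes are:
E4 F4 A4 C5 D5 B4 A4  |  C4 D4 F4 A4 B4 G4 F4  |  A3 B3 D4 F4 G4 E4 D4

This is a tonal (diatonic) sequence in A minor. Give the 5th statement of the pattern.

Unit = 7 notes; the statements start on E4, C4, A3, moving down a 3rd each time.
Continuing the starts: F3 → D3.
Statement 5 starts on D3 and keeps the same diatonic contour: D3 E3 G3 B3 C4 A3 G3.

D3 E3 G3 B3 C4 A3 G3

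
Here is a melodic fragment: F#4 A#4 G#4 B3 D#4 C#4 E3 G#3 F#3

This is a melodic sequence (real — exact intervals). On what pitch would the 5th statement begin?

The 3-note cells begin on F#4, B3, E3 — each down a 5th from the last.
Continuing: A2 → D2. Statement 5 starts on D2.

D2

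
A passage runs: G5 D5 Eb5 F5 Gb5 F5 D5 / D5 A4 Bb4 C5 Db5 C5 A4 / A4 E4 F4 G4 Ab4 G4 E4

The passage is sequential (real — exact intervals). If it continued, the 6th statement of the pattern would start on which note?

Taking 7-note groups, the heads are G5, D5, A4: the pattern moves down a 4th.
Continuing: E4 → B3 → F#3. Statement 6 starts on F#3.

F#3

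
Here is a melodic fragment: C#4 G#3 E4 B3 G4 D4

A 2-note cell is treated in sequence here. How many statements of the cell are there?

6 notes in groups of 2 gives 6/2 = 3 statements.
Starts: C#4, E4, G4 — each up a 3rd.

3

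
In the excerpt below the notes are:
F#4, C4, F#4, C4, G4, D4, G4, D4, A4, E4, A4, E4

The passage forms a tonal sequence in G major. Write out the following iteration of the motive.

B4 F#4 B4 F#4

With a 4-note motive the entries are F#4, G4, A4, each up a 2nd from the previous.
Statement 4 starts on B4 and keeps the same diatonic contour: B4 F#4 B4 F#4.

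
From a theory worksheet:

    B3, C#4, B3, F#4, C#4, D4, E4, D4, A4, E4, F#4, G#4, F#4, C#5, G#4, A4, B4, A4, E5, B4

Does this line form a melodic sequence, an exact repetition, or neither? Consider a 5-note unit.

Each 5-note cell is the previous one transposed up a 3rd.

sequence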